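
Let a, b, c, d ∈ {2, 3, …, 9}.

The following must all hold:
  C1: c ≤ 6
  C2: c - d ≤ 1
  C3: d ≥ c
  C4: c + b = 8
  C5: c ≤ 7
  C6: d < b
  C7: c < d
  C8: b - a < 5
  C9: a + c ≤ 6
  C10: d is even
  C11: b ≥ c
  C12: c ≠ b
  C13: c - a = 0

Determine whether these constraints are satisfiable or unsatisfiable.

Satisfiable

Take a = 3, b = 5, c = 3, d = 4. Then constraint 2: c - d = -1; constraint 4: c + b = 8; constraint 8: b - a = 2, and every other listed constraint is also met.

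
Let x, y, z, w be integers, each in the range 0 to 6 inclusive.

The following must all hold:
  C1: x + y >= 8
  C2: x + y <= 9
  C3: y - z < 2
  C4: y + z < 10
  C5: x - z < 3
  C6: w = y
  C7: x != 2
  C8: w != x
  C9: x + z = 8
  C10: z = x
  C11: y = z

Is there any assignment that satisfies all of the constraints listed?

From constraints 6, 10, and 11, w = y = z = x, so w = x. But constraint 8 says w ≠ x. Contradiction.

Unsatisfiable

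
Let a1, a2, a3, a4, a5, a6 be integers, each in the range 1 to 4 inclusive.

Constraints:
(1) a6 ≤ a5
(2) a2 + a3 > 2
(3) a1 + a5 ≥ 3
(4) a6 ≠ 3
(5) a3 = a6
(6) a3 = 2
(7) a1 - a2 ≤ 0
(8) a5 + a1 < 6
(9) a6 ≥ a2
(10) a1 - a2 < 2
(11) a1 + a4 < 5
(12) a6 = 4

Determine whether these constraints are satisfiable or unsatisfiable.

Unsatisfiable

Constraint 6 fixes a3 = 2 and constraint 12 fixes a6 = 4, but constraint 5 requires a3 = a6. Since 2 ≠ 4, contradiction.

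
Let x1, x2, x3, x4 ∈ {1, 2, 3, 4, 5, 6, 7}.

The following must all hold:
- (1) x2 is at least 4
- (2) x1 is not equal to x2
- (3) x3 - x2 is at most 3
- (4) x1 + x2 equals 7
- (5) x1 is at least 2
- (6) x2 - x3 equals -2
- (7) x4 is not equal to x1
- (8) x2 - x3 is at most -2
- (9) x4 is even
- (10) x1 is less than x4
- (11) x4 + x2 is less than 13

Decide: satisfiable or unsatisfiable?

Take x1 = 3, x2 = 4, x3 = 6, x4 = 6. Then constraint 3: x3 - x2 = 2; constraint 4: x1 + x2 = 7, and every other listed constraint is also met.

Satisfiable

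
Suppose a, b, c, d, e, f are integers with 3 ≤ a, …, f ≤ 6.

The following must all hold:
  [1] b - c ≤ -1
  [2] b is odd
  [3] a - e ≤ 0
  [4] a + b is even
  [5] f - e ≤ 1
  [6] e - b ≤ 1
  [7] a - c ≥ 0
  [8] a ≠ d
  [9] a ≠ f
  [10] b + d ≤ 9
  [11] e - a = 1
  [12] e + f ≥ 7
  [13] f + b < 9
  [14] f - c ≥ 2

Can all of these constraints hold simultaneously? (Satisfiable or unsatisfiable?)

Unsatisfiable

Constraints 1, 5, 6, and 14 give c − b ≥ 1, b − e ≥ -1, e − f ≥ -1, f − c ≥ 2.
Adding all 4 inequalities: the left sides telescope to 0, and the right sides sum to 1 + (-1) + (-1) + 2 = 1. So 0 ≥ 1, which is false.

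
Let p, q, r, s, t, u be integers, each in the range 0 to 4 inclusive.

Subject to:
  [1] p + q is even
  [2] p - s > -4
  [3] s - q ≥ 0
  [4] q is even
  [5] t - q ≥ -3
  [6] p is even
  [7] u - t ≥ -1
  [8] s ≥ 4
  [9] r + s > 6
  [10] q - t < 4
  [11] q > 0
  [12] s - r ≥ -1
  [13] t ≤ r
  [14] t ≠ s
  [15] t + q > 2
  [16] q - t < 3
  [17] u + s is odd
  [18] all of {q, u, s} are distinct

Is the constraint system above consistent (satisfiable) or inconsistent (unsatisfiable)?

Setting (p, q, r, s, t, u) = (2, 2, 3, 4, 1, 3) satisfies everything: constraint 2: p - s = -2; constraint 3: s - q = 2; constraint 5: t - q = -1, and the others follow.

Satisfiable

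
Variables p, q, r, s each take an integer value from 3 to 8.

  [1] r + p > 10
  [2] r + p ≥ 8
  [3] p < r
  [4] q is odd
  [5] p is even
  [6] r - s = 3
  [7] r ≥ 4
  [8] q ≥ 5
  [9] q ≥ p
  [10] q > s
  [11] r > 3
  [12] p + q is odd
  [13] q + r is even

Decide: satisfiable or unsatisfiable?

Try p = 4, q = 7, r = 7, s = 4.
Check constraint 1: r + p = 11; constraint 2: r + p = 11. The remaining constraints are straightforward to verify.

Satisfiable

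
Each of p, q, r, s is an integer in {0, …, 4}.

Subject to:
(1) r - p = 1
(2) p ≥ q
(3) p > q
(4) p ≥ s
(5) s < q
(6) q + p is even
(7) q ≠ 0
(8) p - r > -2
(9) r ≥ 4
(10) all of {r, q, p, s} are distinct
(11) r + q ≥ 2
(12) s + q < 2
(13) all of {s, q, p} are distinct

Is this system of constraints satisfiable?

Take p = 3, q = 1, r = 4, s = 0. Then constraint 1: r - p = 1; constraint 8: p - r = -1; constraint 11: r + q = 5, and every other listed constraint is also met.

Satisfiable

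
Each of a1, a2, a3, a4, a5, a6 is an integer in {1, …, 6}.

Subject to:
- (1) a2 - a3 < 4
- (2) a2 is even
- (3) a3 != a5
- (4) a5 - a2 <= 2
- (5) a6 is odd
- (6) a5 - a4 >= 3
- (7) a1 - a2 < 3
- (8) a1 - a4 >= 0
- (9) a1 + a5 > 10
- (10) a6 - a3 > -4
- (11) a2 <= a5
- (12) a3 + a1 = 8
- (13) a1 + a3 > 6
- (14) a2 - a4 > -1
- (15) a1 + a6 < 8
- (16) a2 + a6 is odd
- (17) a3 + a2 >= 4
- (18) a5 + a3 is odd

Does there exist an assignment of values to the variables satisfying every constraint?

Satisfiable

One satisfying assignment is a1 = 5, a2 = 4, a3 = 3, a4 = 3, a5 = 6, a6 = 1.
For the less obvious constraints — constraint 1: a2 - a3 = 1; constraint 4: a5 - a2 = 2 — and the others hold by inspection.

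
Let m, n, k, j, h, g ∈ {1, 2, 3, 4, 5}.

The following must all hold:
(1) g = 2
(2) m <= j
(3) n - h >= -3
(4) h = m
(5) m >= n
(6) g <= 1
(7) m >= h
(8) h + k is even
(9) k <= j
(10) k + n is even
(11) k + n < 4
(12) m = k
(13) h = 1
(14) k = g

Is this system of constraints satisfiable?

Constraint 13 fixes h = 1 and constraint 1 fixes g = 2. Constraints 4, 12, and 14 give h = m = k = g, so h = g. But 1 ≠ 2 — contradiction.

Unsatisfiable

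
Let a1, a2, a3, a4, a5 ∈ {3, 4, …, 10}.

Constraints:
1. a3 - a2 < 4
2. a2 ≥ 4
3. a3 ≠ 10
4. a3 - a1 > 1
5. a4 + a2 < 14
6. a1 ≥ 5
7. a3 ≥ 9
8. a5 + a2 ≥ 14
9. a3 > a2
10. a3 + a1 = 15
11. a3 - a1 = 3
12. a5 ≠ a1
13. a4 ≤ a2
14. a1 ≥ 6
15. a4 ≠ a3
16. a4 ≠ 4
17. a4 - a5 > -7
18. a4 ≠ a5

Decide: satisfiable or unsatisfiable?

Setting (a1, a2, a3, a4, a5) = (6, 6, 9, 6, 10) satisfies everything: constraint 1: a3 - a2 = 3; constraint 4: a3 - a1 = 3; constraint 5: a4 + a2 = 12, and the others follow.

Satisfiable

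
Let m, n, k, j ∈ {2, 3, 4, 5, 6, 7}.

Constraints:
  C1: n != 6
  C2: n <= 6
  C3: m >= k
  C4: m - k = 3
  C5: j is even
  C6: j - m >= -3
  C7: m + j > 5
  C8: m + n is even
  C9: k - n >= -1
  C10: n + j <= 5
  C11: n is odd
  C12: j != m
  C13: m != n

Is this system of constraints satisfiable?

One satisfying assignment is m = 5, n = 3, k = 2, j = 2.
For the less obvious constraints — constraint 4: m - k = 3; constraint 6: j - m = -3; constraint 7: m + j = 7 — and the others hold by inspection.

Satisfiable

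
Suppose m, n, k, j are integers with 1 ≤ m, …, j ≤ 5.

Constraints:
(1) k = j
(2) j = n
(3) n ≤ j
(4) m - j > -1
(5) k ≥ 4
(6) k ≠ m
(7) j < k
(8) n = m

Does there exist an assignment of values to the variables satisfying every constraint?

Unsatisfiable

From constraints 1, 2, and 8, k = j = n = m, so k = m. But constraint 6 says k ≠ m. Contradiction.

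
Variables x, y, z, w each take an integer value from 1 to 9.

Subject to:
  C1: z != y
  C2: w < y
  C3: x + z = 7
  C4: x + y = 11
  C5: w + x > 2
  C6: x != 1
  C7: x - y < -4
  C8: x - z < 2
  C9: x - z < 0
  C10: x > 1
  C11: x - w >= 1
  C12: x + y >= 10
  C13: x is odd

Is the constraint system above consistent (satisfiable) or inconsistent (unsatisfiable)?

Satisfiable

Take x = 3, y = 8, z = 4, w = 1. Then constraint 3: x + z = 7; constraint 4: x + y = 11; constraint 5: w + x = 4, and every other listed constraint is also met.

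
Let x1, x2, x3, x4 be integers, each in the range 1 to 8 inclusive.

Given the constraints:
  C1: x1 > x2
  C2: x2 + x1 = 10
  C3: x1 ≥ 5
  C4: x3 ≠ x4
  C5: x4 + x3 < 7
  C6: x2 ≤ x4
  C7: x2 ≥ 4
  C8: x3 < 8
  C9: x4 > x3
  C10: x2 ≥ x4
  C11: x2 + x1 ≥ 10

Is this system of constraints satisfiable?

One satisfying assignment is x1 = 6, x2 = 4, x3 = 2, x4 = 4.
For the less obvious constraints — constraint 2: x2 + x1 = 10; constraint 5: x4 + x3 = 6; constraint 11: x2 + x1 = 10 — and the others hold by inspection.

Satisfiable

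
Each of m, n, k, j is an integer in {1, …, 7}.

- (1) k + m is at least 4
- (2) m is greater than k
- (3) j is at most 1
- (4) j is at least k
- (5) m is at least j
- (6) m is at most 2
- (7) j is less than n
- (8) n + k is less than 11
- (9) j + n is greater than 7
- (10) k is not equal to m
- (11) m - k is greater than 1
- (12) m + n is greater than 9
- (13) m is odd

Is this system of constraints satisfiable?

Unsatisfiable

From constraints 3 and 4: k ≤ j ≤ 1. From constraint 6: m ≤ 2. Hence k + m ≤ 3. But constraint 1 requires k + m ≥ 4, and 4 > 3. Contradiction.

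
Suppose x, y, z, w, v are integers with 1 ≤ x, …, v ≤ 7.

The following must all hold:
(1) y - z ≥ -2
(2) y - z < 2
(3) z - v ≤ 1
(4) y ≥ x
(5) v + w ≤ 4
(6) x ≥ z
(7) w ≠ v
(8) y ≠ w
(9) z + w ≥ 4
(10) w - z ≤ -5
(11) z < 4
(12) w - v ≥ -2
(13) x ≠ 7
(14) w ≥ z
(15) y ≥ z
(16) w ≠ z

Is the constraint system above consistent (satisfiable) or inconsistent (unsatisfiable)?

Constraints 3, 10, and 12 give z − w ≥ 5, w − v ≥ -2, v − z ≥ -1.
Adding all 3 inequalities: the left sides telescope to 0, and the right sides sum to 5 + (-2) + (-1) = 2. So 0 ≥ 2, which is false.

Unsatisfiable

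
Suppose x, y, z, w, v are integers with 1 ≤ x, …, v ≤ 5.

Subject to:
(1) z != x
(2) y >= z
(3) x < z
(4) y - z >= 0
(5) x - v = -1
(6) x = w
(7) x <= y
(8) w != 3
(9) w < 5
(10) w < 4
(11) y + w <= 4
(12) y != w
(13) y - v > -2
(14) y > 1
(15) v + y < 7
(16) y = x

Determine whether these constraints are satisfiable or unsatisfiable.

Unsatisfiable

From constraints 6 and 16, y = x = w, so y = w. But constraint 12 says y ≠ w. Contradiction.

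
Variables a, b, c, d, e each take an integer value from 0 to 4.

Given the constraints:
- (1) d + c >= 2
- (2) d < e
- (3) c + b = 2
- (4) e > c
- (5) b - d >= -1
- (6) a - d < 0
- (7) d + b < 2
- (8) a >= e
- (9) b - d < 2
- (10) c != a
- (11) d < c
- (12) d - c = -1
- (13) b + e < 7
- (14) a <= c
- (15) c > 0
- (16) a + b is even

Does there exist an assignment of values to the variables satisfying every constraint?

Constraints 4, 6, 8, and 11 give a < d, d < c, c < e, e ≤ a. Chaining: a < d < c < e ≤ a, which forces a < a — impossible.

Unsatisfiable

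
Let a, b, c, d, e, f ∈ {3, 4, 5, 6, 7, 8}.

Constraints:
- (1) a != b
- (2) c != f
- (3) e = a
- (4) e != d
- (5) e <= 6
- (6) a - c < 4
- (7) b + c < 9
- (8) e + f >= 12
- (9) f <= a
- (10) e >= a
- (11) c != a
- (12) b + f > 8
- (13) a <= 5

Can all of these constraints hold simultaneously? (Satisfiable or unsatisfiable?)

Unsatisfiable

From constraint 5: e ≤ 6. From constraints 9 and 13: f ≤ a ≤ 5. Hence e + f ≤ 11. But constraint 8 requires e + f ≥ 12, and 12 > 11. Contradiction.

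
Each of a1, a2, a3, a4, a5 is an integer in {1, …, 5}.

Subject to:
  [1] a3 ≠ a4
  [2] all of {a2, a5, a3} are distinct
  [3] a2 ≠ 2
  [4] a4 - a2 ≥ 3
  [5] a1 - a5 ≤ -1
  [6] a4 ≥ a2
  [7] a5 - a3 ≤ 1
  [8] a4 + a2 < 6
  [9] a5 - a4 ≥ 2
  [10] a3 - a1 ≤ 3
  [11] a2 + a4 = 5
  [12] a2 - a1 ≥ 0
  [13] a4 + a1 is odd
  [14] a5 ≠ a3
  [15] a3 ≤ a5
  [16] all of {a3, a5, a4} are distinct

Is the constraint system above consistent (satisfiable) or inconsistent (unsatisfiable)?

Unsatisfiable

Constraints 4, 7, 9, 10, and 12 give a2 − a1 ≥ 0, a1 − a3 ≥ -3, a3 − a5 ≥ -1, a5 − a4 ≥ 2, a4 − a2 ≥ 3.
Adding all 5 inequalities: the left sides telescope to 0, and the right sides sum to 0 + (-3) + (-1) + 2 + 3 = 1. So 0 ≥ 1, which is false.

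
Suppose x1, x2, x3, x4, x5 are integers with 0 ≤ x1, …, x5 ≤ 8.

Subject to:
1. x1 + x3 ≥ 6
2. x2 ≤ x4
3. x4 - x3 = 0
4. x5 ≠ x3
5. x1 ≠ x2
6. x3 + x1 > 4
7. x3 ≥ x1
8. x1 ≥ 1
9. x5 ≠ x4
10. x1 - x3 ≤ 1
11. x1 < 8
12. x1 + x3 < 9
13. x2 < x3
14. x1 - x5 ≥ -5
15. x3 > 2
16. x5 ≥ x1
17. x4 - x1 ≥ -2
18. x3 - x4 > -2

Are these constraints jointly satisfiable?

Setting (x1, x2, x3, x4, x5) = (3, 0, 4, 4, 7) satisfies everything: constraint 1: x1 + x3 = 7; constraint 3: x4 - x3 = 0, and the others follow.

Satisfiable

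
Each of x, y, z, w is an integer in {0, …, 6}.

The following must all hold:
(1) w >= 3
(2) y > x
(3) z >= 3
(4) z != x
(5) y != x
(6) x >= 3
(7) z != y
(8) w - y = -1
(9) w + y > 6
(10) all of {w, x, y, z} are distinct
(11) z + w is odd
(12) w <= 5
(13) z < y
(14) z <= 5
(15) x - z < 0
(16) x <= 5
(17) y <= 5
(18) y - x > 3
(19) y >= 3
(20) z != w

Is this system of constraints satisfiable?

Constraints 1, 3, 6, 12, 14, 16, 17, and 19 confine each of w, x, y, z to the 3 values {3, …, 5}.
Constraint 10 requires all 4 of them to be distinct, but only 3 values are available — impossible by the pigeonhole principle.

Unsatisfiable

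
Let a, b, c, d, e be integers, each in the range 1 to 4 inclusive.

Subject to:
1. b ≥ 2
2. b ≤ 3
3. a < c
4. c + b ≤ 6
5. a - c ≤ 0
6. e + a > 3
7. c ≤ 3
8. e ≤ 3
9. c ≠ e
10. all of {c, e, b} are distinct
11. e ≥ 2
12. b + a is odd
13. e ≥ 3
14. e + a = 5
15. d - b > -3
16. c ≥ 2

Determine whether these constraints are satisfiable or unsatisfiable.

Unsatisfiable

Constraints 1, 2, 7, 8, 11, and 16 confine each of c, e, b to the 2 values {2, 3}.
Constraint 10 requires all 3 of them to be distinct, but only 2 values are available — impossible by the pigeonhole principle.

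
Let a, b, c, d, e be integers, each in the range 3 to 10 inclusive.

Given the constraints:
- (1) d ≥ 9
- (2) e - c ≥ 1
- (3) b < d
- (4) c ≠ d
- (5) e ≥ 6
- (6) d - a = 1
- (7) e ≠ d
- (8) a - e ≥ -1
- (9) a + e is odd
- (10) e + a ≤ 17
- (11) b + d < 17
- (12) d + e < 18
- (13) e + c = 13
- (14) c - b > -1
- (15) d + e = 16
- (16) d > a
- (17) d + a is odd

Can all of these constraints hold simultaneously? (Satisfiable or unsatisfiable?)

One satisfying assignment is a = 8, b = 6, c = 6, d = 9, e = 7.
For the less obvious constraints — constraint 2: e - c = 1; constraint 6: d - a = 1; constraint 8: a - e = 1 — and the others hold by inspection.

Satisfiable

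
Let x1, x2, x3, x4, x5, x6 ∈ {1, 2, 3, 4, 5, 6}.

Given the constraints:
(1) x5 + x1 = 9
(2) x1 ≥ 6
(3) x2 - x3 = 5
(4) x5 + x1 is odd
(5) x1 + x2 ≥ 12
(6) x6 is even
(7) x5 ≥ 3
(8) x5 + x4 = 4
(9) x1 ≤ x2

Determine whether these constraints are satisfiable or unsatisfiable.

Setting (x1, x2, x3, x4, x5, x6) = (6, 6, 1, 1, 3, 6) satisfies everything: constraint 1: x5 + x1 = 9; constraint 3: x2 - x3 = 5; constraint 5: x1 + x2 = 12, and the others follow.

Satisfiable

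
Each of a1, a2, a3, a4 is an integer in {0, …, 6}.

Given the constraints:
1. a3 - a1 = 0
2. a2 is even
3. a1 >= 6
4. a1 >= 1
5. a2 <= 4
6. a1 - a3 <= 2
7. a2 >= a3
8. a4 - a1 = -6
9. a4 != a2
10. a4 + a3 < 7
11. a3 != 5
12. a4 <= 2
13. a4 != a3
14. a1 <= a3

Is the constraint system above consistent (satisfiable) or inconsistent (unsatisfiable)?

From constraints 3 and 14: a3 ≥ a1 and a1 ≥ 6, so a3 ≥ 6. From constraints 5 and 7: a3 ≤ a2 and a2 ≤ 4, so a3 ≤ 4. But 4 < 6, so no value of a3 works.

Unsatisfiable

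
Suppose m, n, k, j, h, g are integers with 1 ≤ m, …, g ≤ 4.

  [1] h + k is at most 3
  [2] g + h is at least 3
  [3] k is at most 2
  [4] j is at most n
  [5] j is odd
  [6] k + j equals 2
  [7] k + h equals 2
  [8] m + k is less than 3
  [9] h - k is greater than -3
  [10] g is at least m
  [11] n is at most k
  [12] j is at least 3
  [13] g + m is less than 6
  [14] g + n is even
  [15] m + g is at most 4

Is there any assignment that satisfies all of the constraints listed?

Unsatisfiable

From constraints 4 and 12: n ≥ j and j ≥ 3, so n ≥ 3. From constraints 3 and 11: n ≤ k and k ≤ 2, so n ≤ 2. But 2 < 3, so no value of n works.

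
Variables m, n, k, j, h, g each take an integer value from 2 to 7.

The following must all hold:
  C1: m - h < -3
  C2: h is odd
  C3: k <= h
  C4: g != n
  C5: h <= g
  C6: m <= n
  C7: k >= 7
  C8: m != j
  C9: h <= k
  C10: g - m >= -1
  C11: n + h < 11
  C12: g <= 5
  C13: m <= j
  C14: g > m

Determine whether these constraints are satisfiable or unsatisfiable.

Unsatisfiable

From constraints 3 and 7: h ≥ k and k ≥ 7, so h ≥ 7. From constraints 5 and 12: h ≤ g and g ≤ 5, so h ≤ 5. But 5 < 7, so no value of h works.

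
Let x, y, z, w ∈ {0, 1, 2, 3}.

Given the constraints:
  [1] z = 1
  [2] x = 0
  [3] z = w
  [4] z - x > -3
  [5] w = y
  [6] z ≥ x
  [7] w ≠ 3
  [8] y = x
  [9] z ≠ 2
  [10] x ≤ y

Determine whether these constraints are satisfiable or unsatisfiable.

Constraint 1 fixes z = 1 and constraint 2 fixes x = 0. Constraints 3, 5, and 8 give z = w = y = x, so z = x. But 1 ≠ 0 — contradiction.

Unsatisfiable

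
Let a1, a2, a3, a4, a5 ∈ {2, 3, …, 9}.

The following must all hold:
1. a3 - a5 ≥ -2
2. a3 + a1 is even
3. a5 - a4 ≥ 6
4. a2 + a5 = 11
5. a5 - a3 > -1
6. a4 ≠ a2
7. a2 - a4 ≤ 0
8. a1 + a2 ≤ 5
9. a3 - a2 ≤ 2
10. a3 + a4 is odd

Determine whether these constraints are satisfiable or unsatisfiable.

Unsatisfiable

Constraints 1, 3, 7, and 9 give a4 − a2 ≥ 0, a2 − a3 ≥ -2, a3 − a5 ≥ -2, a5 − a4 ≥ 6.
Adding all 4 inequalities: the left sides telescope to 0, and the right sides sum to 0 + (-2) + (-2) + 6 = 2. So 0 ≥ 2, which is false.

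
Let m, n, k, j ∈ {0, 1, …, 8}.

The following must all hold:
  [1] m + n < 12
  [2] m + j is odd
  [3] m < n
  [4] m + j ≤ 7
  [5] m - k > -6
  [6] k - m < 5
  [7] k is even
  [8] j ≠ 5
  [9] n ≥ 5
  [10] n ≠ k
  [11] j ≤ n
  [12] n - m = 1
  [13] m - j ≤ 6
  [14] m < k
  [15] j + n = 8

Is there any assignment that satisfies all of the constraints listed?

Satisfiable

Try m = 5, n = 6, k = 8, j = 2.
Check constraint 1: m + n = 11; constraint 4: m + j = 7; constraint 5: m - k = -3. The remaining constraints are straightforward to verify.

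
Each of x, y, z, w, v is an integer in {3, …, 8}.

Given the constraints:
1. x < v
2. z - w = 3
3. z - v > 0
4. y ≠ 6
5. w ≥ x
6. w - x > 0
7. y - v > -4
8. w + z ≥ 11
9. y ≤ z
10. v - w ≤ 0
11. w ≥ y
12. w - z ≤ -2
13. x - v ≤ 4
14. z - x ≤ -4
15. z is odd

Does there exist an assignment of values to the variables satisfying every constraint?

Constraints 10, 12, 13, and 14 give w − v ≥ 0, v − x ≥ -4, x − z ≥ 4, z − w ≥ 2.
Adding all 4 inequalities: the left sides telescope to 0, and the right sides sum to 0 + (-4) + 4 + 2 = 2. So 0 ≥ 2, which is false.

Unsatisfiable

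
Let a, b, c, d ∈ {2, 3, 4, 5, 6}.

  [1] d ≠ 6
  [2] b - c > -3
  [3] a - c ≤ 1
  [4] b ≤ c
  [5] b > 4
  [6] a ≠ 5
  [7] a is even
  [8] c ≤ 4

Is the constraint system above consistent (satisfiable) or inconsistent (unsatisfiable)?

From constraint 5: b ≥ 5. From constraints 4 and 8: b ≤ c and c ≤ 4, so b ≤ 4. But 4 < 5, so no value of b works.

Unsatisfiable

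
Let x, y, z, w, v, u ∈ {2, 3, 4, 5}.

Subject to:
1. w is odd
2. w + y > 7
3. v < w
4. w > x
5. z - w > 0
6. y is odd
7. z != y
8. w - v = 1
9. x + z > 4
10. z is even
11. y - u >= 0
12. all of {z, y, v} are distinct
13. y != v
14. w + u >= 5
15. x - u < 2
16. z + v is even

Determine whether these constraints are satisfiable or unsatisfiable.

Try x = 2, y = 5, z = 4, w = 3, v = 2, u = 2.
Check constraint 2: w + y = 8; constraint 5: z - w = 1. The remaining constraints are straightforward to verify.

Satisfiable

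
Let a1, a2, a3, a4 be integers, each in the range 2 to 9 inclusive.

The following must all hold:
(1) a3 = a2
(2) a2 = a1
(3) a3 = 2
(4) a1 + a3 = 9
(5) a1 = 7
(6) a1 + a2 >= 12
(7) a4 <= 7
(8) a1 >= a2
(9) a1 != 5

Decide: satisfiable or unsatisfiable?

Unsatisfiable

Constraint 3 fixes a3 = 2 and constraint 5 fixes a1 = 7. Constraints 1 and 2 give a3 = a2 = a1, so a3 = a1. But 2 ≠ 7 — contradiction.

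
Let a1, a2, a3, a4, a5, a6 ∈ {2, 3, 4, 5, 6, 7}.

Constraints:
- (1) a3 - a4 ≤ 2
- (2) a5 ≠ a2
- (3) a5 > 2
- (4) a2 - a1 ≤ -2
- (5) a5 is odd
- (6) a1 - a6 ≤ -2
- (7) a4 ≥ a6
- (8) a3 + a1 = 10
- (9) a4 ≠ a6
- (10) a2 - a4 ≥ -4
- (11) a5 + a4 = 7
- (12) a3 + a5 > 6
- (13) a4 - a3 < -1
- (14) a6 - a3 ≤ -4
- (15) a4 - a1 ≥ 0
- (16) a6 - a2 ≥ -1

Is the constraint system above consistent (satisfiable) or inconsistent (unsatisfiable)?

Constraints 1, 4, 6, 10, and 14 give a6 − a1 ≥ 2, a1 − a2 ≥ 2, a2 − a4 ≥ -4, a4 − a3 ≥ -2, a3 − a6 ≥ 4.
Adding all 5 inequalities: the left sides telescope to 0, and the right sides sum to 2 + 2 + (-4) + (-2) + 4 = 2. So 0 ≥ 2, which is false.

Unsatisfiable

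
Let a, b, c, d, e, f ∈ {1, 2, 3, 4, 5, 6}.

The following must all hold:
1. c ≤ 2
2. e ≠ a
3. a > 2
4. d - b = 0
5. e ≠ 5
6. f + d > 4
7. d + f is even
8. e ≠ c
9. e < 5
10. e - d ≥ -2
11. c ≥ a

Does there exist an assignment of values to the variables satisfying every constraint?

From constraint 3: a ≥ 3. From constraints 1 and 11: a ≤ c and c ≤ 2, so a ≤ 2. But 2 < 3, so no value of a works.

Unsatisfiable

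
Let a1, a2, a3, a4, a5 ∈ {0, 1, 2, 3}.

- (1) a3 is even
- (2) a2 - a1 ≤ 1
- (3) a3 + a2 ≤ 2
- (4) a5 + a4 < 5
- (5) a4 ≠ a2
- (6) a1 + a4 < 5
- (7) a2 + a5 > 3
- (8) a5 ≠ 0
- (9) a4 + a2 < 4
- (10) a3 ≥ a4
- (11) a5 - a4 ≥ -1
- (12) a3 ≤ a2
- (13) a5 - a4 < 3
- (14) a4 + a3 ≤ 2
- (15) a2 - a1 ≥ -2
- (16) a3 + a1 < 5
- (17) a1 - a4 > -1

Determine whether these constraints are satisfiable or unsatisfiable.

The assignment a1 = 2, a2 = 2, a3 = 0, a4 = 0, a5 = 2 works:
  constraint 2 holds since a2 - a1 = 0.
  constraint 3 holds since a3 + a2 = 2.
The rest check out directly.

Satisfiable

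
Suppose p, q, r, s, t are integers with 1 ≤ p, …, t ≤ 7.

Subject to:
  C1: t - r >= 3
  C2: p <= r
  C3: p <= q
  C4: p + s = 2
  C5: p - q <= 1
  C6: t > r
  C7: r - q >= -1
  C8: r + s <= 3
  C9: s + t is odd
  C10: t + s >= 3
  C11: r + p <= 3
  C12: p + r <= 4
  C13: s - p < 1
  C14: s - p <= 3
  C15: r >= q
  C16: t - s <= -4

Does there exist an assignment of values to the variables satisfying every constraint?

Unsatisfiable

Constraints 1, 5, 7, 14, and 16 give r − q ≥ -1, q − p ≥ -1, p − s ≥ -3, s − t ≥ 4, t − r ≥ 3.
Adding all 5 inequalities: the left sides telescope to 0, and the right sides sum to (-1) + (-1) + (-3) + 4 + 3 = 2. So 0 ≥ 2, which is false.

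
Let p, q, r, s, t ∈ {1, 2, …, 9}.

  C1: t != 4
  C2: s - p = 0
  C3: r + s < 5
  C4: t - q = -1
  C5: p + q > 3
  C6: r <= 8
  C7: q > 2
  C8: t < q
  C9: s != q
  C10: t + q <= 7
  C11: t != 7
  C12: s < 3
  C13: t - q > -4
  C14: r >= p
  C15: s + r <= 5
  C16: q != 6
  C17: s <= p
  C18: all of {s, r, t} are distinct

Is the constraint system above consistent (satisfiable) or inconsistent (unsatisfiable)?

One satisfying assignment is p = 1, q = 3, r = 3, s = 1, t = 2.
For the less obvious constraints — constraint 2: s - p = 0; constraint 3: r + s = 4; constraint 4: t - q = -1 — and the others hold by inspection.

Satisfiable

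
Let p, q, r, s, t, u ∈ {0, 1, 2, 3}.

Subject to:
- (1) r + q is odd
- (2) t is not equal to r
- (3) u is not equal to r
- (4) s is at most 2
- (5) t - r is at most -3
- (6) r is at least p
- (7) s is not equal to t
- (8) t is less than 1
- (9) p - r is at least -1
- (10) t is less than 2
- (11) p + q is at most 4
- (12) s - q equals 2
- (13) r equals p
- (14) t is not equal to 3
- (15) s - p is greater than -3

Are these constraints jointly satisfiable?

One satisfying assignment is p = 3, q = 0, r = 3, s = 2, t = 0, u = 0.
For the less obvious constraints — constraint 5: t - r = -3; constraint 9: p - r = 0 — and the others hold by inspection.

Satisfiable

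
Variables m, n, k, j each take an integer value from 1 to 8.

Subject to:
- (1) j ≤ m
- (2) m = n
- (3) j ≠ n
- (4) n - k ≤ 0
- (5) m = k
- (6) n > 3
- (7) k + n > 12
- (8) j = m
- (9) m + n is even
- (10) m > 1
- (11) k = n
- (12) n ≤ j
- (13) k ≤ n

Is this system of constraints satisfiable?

From constraints 5, 8, and 11, j = m = k = n, so j = n. But constraint 3 says j ≠ n. Contradiction.

Unsatisfiable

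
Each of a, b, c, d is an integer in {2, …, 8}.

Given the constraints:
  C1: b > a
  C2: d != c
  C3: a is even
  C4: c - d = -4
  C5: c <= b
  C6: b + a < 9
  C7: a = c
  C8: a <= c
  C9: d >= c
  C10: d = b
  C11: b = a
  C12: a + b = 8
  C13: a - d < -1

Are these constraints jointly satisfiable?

Unsatisfiable

From constraints 7, 10, and 11, d = b = a = c, so d = c. But constraint 2 says d ≠ c. Contradiction.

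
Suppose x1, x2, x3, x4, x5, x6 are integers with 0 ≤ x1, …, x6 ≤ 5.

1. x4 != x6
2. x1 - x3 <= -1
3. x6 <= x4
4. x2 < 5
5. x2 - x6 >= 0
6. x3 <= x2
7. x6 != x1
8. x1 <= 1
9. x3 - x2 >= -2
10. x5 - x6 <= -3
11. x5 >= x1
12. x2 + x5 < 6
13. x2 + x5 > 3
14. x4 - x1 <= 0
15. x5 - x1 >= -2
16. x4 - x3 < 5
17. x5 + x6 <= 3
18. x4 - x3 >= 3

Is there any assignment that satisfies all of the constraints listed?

Constraints 5, 9, 10, 14, 15, and 18 give x1 − x4 ≥ 0, x4 − x3 ≥ 3, x3 − x2 ≥ -2, x2 − x6 ≥ 0, x6 − x5 ≥ 3, x5 − x1 ≥ -2.
Adding all 6 inequalities: the left sides telescope to 0, and the right sides sum to 0 + 3 + (-2) + 0 + 3 + (-2) = 2. So 0 ≥ 2, which is false.

Unsatisfiable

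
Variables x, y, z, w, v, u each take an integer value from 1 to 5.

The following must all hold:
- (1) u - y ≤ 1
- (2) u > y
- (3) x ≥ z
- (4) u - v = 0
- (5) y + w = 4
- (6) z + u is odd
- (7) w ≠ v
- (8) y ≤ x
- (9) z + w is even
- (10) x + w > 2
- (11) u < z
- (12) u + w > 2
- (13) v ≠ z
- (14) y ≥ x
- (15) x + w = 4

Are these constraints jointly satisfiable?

Constraints 2, 3, 11, and 14 give u < z, z ≤ x, x ≤ y, y < u. Chaining: u < z ≤ x ≤ y < u, which forces u < u — impossible.

Unsatisfiable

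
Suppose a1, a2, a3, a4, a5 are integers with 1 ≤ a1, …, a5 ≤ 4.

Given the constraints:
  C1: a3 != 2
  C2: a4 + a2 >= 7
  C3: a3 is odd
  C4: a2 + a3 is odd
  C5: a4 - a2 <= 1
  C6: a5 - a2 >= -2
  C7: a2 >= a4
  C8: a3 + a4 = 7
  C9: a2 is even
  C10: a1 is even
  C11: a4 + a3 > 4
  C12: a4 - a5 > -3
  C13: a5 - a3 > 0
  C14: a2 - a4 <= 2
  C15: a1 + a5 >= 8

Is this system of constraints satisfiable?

Take a1 = 4, a2 = 4, a3 = 3, a4 = 4, a5 = 4. Then constraint 2: a4 + a2 = 8; constraint 5: a4 - a2 = 0, and every other listed constraint is also met.

Satisfiable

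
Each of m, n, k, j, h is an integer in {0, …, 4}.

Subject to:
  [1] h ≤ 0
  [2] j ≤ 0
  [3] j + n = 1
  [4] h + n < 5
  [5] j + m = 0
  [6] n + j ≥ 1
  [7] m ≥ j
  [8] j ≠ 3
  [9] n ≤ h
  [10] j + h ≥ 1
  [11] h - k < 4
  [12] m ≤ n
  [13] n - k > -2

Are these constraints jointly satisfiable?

From constraints 1 and 9: n ≤ h ≤ 0. From constraint 2: j ≤ 0. Hence n + j ≤ 0. But constraint 6 requires n + j ≥ 1, and 1 > 0. Contradiction.

Unsatisfiable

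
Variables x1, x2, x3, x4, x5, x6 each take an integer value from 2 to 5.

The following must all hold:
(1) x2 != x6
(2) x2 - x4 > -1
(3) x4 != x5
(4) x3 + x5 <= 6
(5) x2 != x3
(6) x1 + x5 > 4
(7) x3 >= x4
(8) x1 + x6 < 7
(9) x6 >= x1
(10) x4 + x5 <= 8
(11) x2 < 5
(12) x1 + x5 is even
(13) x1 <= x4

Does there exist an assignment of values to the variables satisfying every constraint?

Satisfiable

One satisfying assignment is x1 = 2, x2 = 4, x3 = 2, x4 = 2, x5 = 4, x6 = 2.
For the less obvious constraints — constraint 2: x2 - x4 = 2; constraint 4: x3 + x5 = 6; constraint 6: x1 + x5 = 6 — and the others hold by inspection.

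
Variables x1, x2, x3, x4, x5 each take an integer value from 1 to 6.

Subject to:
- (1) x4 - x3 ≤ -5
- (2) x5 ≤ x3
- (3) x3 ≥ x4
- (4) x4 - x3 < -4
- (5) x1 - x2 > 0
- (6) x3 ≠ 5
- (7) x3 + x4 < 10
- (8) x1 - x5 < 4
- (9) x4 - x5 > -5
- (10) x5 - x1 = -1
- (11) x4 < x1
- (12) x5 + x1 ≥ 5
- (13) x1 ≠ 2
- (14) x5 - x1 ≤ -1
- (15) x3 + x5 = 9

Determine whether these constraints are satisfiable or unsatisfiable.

Take x1 = 4, x2 = 1, x3 = 6, x4 = 1, x5 = 3. Then constraint 1: x4 - x3 = -5; constraint 4: x4 - x3 = -5, and every other listed constraint is also met.

Satisfiable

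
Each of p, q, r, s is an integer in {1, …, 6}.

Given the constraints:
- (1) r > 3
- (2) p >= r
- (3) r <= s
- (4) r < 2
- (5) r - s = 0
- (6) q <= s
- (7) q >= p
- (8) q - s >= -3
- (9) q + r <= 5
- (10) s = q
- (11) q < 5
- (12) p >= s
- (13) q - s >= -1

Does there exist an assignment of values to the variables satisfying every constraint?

From constraint 1: r ≥ 4. From constraint 4: r ≤ 1. But 1 < 4, so no value of r works.

Unsatisfiable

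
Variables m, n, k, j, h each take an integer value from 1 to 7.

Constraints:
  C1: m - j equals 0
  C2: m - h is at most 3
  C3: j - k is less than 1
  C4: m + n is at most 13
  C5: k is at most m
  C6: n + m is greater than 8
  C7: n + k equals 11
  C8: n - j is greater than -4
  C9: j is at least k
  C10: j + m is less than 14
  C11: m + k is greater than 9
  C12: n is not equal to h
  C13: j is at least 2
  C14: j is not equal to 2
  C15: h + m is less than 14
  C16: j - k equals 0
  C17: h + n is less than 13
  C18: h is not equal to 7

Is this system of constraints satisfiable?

Satisfiable

The assignment m = 6, n = 5, k = 6, j = 6, h = 6 works:
  constraint 1 holds since m - j = 0.
  constraint 2 holds since m - h = 0.
The rest check out directly.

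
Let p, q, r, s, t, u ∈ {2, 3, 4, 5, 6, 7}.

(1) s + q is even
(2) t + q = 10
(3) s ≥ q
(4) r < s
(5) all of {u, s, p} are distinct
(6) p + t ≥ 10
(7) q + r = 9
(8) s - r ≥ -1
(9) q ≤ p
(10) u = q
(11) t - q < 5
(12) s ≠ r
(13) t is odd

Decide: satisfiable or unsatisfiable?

Satisfiable

Setting (p, q, r, s, t, u) = (6, 3, 6, 7, 7, 3) satisfies everything: constraint 2: t + q = 10; constraint 6: p + t = 13, and the others follow.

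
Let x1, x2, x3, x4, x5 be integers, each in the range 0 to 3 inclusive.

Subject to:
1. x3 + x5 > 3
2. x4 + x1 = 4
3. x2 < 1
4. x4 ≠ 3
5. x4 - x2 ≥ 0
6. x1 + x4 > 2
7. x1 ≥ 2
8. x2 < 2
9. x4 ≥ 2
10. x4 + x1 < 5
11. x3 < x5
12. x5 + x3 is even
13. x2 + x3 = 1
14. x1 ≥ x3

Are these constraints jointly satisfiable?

Satisfiable

Take x1 = 2, x2 = 0, x3 = 1, x4 = 2, x5 = 3. Then constraint 1: x3 + x5 = 4; constraint 2: x4 + x1 = 4, and every other listed constraint is also met.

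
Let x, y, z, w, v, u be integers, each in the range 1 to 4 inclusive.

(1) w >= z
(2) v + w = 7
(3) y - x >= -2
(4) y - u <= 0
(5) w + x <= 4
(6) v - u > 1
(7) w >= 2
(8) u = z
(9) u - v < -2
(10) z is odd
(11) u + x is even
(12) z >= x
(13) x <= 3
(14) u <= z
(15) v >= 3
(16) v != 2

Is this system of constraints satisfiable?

Satisfiable

Setting (x, y, z, w, v, u) = (1, 1, 1, 3, 4, 1) satisfies everything: constraint 2: v + w = 7; constraint 3: y - x = 0; constraint 4: y - u = 0, and the others follow.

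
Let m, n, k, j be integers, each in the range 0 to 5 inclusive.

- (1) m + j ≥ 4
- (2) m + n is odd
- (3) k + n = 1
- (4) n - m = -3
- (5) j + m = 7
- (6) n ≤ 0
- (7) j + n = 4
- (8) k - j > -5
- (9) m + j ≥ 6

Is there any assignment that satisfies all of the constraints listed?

The assignment m = 3, n = 0, k = 1, j = 4 works:
  constraint 1 holds since m + j = 7.
  constraint 3 holds since k + n = 1.
The rest check out directly.

Satisfiable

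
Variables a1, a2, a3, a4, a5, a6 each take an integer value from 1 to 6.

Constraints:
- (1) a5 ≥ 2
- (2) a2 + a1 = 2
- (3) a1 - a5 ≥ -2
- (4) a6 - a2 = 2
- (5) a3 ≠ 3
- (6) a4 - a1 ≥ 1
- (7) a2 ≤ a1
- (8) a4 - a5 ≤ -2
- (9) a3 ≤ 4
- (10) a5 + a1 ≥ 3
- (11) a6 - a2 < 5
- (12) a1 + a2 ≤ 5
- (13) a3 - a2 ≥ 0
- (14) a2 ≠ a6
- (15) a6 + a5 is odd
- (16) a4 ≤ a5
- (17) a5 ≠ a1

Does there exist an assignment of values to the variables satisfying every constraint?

Unsatisfiable

Constraints 3, 6, and 8 give a4 − a1 ≥ 1, a1 − a5 ≥ -2, a5 − a4 ≥ 2.
Adding all 3 inequalities: the left sides telescope to 0, and the right sides sum to 1 + (-2) + 2 = 1. So 0 ≥ 1, which is false.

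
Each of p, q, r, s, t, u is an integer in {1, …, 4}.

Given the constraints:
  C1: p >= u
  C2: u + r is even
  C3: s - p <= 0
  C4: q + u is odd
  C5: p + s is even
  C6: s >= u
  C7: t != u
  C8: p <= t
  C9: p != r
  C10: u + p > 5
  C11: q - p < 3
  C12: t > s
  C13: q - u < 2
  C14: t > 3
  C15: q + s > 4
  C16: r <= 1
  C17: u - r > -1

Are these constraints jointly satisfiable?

Satisfiable

Setting (p, q, r, s, t, u) = (3, 4, 1, 3, 4, 3) satisfies everything: constraint 3: s - p = 0; constraint 10: u + p = 6; constraint 11: q - p = 1, and the others follow.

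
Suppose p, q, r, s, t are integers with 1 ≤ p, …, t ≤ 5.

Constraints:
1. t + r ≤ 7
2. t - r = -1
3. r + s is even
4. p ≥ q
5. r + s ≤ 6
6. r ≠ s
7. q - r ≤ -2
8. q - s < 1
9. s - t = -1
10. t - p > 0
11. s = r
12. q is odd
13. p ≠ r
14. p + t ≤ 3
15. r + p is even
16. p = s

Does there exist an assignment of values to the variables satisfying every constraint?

Unsatisfiable

From constraints 11 and 16, p = s = r, so p = r. But constraint 13 says p ≠ r. Contradiction.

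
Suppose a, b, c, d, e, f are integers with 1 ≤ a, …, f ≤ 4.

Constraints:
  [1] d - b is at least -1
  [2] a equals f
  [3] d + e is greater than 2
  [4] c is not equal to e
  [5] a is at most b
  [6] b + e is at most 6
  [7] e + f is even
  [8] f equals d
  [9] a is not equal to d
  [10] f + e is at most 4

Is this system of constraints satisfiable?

Unsatisfiable

From constraints 2 and 8, a = f = d, so a = d. But constraint 9 says a ≠ d. Contradiction.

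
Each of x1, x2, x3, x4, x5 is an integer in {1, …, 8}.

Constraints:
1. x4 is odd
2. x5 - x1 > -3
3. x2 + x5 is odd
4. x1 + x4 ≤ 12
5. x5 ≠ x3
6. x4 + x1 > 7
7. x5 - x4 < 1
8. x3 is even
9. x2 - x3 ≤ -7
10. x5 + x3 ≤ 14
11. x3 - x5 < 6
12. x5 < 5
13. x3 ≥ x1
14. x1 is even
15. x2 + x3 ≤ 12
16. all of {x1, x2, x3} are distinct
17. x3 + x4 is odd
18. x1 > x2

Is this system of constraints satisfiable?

Satisfiable

One satisfying assignment is x1 = 4, x2 = 1, x3 = 8, x4 = 5, x5 = 4.
For the less obvious constraints — constraint 2: x5 - x1 = 0; constraint 4: x1 + x4 = 9; constraint 6: x4 + x1 = 9 — and the others hold by inspection.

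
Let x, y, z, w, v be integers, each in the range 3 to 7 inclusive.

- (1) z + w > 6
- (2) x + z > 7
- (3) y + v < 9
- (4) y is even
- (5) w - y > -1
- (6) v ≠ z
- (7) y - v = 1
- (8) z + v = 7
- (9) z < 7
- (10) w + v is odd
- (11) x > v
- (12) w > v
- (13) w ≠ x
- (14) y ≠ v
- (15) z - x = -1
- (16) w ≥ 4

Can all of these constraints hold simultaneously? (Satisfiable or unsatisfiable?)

Satisfiable

One satisfying assignment is x = 5, y = 4, z = 4, w = 4, v = 3.
For the less obvious constraints — constraint 1: z + w = 8; constraint 2: x + z = 9 — and the others hold by inspection.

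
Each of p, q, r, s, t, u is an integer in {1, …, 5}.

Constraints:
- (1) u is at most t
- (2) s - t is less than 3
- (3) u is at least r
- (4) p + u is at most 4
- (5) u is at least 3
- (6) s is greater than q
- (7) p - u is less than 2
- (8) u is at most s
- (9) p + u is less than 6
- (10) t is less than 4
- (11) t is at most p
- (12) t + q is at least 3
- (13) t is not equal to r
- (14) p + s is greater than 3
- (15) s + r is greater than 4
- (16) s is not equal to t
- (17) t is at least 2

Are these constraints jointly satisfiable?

Unsatisfiable

From constraints 11 and 17: p ≥ t ≥ 2. From constraint 5: u ≥ 3. Hence p + u ≥ 5. But constraint 4 requires p + u ≤ 4, and 4 < 5. Contradiction.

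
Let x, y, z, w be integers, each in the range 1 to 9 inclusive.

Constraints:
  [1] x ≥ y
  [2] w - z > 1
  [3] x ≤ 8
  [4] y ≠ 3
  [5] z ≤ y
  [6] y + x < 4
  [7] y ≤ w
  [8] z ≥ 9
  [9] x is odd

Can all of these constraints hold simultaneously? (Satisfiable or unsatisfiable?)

From constraints 5 and 8: y ≥ z and z ≥ 9, so y ≥ 9. From constraints 1 and 3: y ≤ x and x ≤ 8, so y ≤ 8. But 8 < 9, so no value of y works.

Unsatisfiable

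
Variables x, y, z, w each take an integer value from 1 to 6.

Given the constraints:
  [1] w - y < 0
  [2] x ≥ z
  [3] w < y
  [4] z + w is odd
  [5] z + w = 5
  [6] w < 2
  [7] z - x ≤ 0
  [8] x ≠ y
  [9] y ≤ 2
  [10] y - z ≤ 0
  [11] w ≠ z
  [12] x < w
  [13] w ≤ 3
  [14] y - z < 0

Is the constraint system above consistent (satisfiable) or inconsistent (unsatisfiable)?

Constraints 1, 7, 10, and 12 give y ≤ z, z ≤ x, x < w, w < y. Chaining: y ≤ z ≤ x < w < y, which forces y < y — impossible.

Unsatisfiable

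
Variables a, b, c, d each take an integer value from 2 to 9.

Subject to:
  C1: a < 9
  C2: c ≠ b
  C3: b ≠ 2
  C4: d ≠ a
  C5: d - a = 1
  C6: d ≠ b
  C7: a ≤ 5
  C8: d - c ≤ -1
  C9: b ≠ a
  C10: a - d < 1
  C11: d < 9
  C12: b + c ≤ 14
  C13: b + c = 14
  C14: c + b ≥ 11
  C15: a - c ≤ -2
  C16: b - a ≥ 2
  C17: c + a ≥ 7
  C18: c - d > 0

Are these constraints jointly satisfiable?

The assignment a = 3, b = 8, c = 6, d = 4 works:
  constraint 5 holds since d - a = 1.
  constraint 8 holds since d - c = -2.
  constraint 10 holds since a - d = -1.
The rest check out directly.

Satisfiable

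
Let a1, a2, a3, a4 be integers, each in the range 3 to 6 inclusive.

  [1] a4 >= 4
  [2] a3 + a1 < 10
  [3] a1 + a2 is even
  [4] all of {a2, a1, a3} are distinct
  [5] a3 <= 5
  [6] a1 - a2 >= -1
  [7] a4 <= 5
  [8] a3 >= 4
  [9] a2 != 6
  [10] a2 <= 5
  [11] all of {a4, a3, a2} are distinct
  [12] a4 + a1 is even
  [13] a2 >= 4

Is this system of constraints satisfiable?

Unsatisfiable

Constraints 1, 5, 7, 8, 10, and 13 confine each of a4, a3, a2 to the 2 values {4, 5}.
Constraint 11 requires all 3 of them to be distinct, but only 2 values are available — impossible by the pigeonhole principle.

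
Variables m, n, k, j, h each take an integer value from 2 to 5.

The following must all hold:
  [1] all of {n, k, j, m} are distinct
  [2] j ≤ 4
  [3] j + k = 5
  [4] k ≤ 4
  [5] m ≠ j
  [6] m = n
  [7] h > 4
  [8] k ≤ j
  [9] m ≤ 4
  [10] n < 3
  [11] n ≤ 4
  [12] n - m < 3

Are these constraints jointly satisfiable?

Constraints 2, 4, 9, and 11 confine each of n, k, j, m to the 3 values {2, …, 4} (the domain already gives each ≥ 2).
Constraint 1 requires all 4 of them to be distinct, but only 3 values are available — impossible by the pigeonhole principle.

Unsatisfiable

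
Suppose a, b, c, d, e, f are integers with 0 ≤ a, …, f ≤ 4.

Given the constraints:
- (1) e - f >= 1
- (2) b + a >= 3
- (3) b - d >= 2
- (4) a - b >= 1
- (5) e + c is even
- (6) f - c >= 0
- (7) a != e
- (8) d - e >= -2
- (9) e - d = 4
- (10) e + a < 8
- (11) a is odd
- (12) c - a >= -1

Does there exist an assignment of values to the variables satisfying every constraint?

Unsatisfiable

Constraints 1, 3, 4, 6, 8, and 12 give a − b ≥ 1, b − d ≥ 2, d − e ≥ -2, e − f ≥ 1, f − c ≥ 0, c − a ≥ -1.
Adding all 6 inequalities: the left sides telescope to 0, and the right sides sum to 1 + 2 + (-2) + 1 + 0 + (-1) = 1. So 0 ≥ 1, which is false.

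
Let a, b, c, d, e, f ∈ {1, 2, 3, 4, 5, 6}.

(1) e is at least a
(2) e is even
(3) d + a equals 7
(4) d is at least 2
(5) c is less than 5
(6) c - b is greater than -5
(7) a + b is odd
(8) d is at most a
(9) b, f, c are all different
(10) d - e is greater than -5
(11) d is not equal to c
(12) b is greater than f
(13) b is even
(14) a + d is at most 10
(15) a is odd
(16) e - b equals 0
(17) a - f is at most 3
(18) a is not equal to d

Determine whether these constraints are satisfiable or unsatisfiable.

The assignment a = 5, b = 6, c = 3, d = 2, e = 6, f = 5 works:
  constraint 3 holds since d + a = 7.
  constraint 6 holds since c - b = -3.
  constraint 10 holds since d - e = -4.
The rest check out directly.

Satisfiable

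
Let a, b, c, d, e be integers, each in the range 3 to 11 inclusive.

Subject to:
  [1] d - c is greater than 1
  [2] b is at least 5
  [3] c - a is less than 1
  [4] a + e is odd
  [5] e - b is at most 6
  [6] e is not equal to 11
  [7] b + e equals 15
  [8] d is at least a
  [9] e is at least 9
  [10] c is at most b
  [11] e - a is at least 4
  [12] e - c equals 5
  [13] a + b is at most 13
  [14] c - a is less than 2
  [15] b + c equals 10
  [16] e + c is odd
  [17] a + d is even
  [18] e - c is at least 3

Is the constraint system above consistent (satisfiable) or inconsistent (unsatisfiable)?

One satisfying assignment is a = 4, b = 6, c = 4, d = 8, e = 9.
For the less obvious constraints — constraint 1: d - c = 4; constraint 3: c - a = 0 — and the others hold by inspection.

Satisfiable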